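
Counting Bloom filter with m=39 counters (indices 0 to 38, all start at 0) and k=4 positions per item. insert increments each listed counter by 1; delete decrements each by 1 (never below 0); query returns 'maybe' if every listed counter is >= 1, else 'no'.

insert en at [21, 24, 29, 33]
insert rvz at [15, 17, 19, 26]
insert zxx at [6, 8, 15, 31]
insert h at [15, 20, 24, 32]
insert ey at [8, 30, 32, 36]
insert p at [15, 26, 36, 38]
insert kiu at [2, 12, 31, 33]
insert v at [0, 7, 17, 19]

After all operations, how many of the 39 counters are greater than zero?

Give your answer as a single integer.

Answer: 20

Derivation:
Step 1: insert en at [21, 24, 29, 33] -> counters=[0,0,0,0,0,0,0,0,0,0,0,0,0,0,0,0,0,0,0,0,0,1,0,0,1,0,0,0,0,1,0,0,0,1,0,0,0,0,0]
Step 2: insert rvz at [15, 17, 19, 26] -> counters=[0,0,0,0,0,0,0,0,0,0,0,0,0,0,0,1,0,1,0,1,0,1,0,0,1,0,1,0,0,1,0,0,0,1,0,0,0,0,0]
Step 3: insert zxx at [6, 8, 15, 31] -> counters=[0,0,0,0,0,0,1,0,1,0,0,0,0,0,0,2,0,1,0,1,0,1,0,0,1,0,1,0,0,1,0,1,0,1,0,0,0,0,0]
Step 4: insert h at [15, 20, 24, 32] -> counters=[0,0,0,0,0,0,1,0,1,0,0,0,0,0,0,3,0,1,0,1,1,1,0,0,2,0,1,0,0,1,0,1,1,1,0,0,0,0,0]
Step 5: insert ey at [8, 30, 32, 36] -> counters=[0,0,0,0,0,0,1,0,2,0,0,0,0,0,0,3,0,1,0,1,1,1,0,0,2,0,1,0,0,1,1,1,2,1,0,0,1,0,0]
Step 6: insert p at [15, 26, 36, 38] -> counters=[0,0,0,0,0,0,1,0,2,0,0,0,0,0,0,4,0,1,0,1,1,1,0,0,2,0,2,0,0,1,1,1,2,1,0,0,2,0,1]
Step 7: insert kiu at [2, 12, 31, 33] -> counters=[0,0,1,0,0,0,1,0,2,0,0,0,1,0,0,4,0,1,0,1,1,1,0,0,2,0,2,0,0,1,1,2,2,2,0,0,2,0,1]
Step 8: insert v at [0, 7, 17, 19] -> counters=[1,0,1,0,0,0,1,1,2,0,0,0,1,0,0,4,0,2,0,2,1,1,0,0,2,0,2,0,0,1,1,2,2,2,0,0,2,0,1]
Final counters=[1,0,1,0,0,0,1,1,2,0,0,0,1,0,0,4,0,2,0,2,1,1,0,0,2,0,2,0,0,1,1,2,2,2,0,0,2,0,1] -> 20 nonzero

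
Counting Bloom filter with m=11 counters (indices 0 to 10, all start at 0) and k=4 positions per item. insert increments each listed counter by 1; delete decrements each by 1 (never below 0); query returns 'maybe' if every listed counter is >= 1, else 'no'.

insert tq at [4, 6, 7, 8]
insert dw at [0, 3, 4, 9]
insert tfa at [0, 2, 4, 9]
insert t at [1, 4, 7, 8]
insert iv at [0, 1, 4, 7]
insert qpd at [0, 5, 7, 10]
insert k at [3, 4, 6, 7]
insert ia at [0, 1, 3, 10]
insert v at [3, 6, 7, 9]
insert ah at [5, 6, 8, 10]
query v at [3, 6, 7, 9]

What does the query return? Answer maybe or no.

Answer: maybe

Derivation:
Step 1: insert tq at [4, 6, 7, 8] -> counters=[0,0,0,0,1,0,1,1,1,0,0]
Step 2: insert dw at [0, 3, 4, 9] -> counters=[1,0,0,1,2,0,1,1,1,1,0]
Step 3: insert tfa at [0, 2, 4, 9] -> counters=[2,0,1,1,3,0,1,1,1,2,0]
Step 4: insert t at [1, 4, 7, 8] -> counters=[2,1,1,1,4,0,1,2,2,2,0]
Step 5: insert iv at [0, 1, 4, 7] -> counters=[3,2,1,1,5,0,1,3,2,2,0]
Step 6: insert qpd at [0, 5, 7, 10] -> counters=[4,2,1,1,5,1,1,4,2,2,1]
Step 7: insert k at [3, 4, 6, 7] -> counters=[4,2,1,2,6,1,2,5,2,2,1]
Step 8: insert ia at [0, 1, 3, 10] -> counters=[5,3,1,3,6,1,2,5,2,2,2]
Step 9: insert v at [3, 6, 7, 9] -> counters=[5,3,1,4,6,1,3,6,2,3,2]
Step 10: insert ah at [5, 6, 8, 10] -> counters=[5,3,1,4,6,2,4,6,3,3,3]
Query v: check counters[3]=4 counters[6]=4 counters[7]=6 counters[9]=3 -> maybe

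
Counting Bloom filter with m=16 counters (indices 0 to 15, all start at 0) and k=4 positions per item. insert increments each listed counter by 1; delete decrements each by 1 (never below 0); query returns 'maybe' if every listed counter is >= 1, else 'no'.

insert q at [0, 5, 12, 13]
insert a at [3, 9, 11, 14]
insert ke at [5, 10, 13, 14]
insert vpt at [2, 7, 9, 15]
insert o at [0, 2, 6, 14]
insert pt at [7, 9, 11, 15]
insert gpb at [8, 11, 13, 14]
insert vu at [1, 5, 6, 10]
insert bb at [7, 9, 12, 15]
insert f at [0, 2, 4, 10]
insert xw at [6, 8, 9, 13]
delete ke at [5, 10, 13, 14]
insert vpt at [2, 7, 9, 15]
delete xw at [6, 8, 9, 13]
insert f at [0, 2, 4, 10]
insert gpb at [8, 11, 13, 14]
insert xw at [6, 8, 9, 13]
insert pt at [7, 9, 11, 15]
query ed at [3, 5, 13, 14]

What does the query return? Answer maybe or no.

Answer: maybe

Derivation:
Step 1: insert q at [0, 5, 12, 13] -> counters=[1,0,0,0,0,1,0,0,0,0,0,0,1,1,0,0]
Step 2: insert a at [3, 9, 11, 14] -> counters=[1,0,0,1,0,1,0,0,0,1,0,1,1,1,1,0]
Step 3: insert ke at [5, 10, 13, 14] -> counters=[1,0,0,1,0,2,0,0,0,1,1,1,1,2,2,0]
Step 4: insert vpt at [2, 7, 9, 15] -> counters=[1,0,1,1,0,2,0,1,0,2,1,1,1,2,2,1]
Step 5: insert o at [0, 2, 6, 14] -> counters=[2,0,2,1,0,2,1,1,0,2,1,1,1,2,3,1]
Step 6: insert pt at [7, 9, 11, 15] -> counters=[2,0,2,1,0,2,1,2,0,3,1,2,1,2,3,2]
Step 7: insert gpb at [8, 11, 13, 14] -> counters=[2,0,2,1,0,2,1,2,1,3,1,3,1,3,4,2]
Step 8: insert vu at [1, 5, 6, 10] -> counters=[2,1,2,1,0,3,2,2,1,3,2,3,1,3,4,2]
Step 9: insert bb at [7, 9, 12, 15] -> counters=[2,1,2,1,0,3,2,3,1,4,2,3,2,3,4,3]
Step 10: insert f at [0, 2, 4, 10] -> counters=[3,1,3,1,1,3,2,3,1,4,3,3,2,3,4,3]
Step 11: insert xw at [6, 8, 9, 13] -> counters=[3,1,3,1,1,3,3,3,2,5,3,3,2,4,4,3]
Step 12: delete ke at [5, 10, 13, 14] -> counters=[3,1,3,1,1,2,3,3,2,5,2,3,2,3,3,3]
Step 13: insert vpt at [2, 7, 9, 15] -> counters=[3,1,4,1,1,2,3,4,2,6,2,3,2,3,3,4]
Step 14: delete xw at [6, 8, 9, 13] -> counters=[3,1,4,1,1,2,2,4,1,5,2,3,2,2,3,4]
Step 15: insert f at [0, 2, 4, 10] -> counters=[4,1,5,1,2,2,2,4,1,5,3,3,2,2,3,4]
Step 16: insert gpb at [8, 11, 13, 14] -> counters=[4,1,5,1,2,2,2,4,2,5,3,4,2,3,4,4]
Step 17: insert xw at [6, 8, 9, 13] -> counters=[4,1,5,1,2,2,3,4,3,6,3,4,2,4,4,4]
Step 18: insert pt at [7, 9, 11, 15] -> counters=[4,1,5,1,2,2,3,5,3,7,3,5,2,4,4,5]
Query ed: check counters[3]=1 counters[5]=2 counters[13]=4 counters[14]=4 -> maybe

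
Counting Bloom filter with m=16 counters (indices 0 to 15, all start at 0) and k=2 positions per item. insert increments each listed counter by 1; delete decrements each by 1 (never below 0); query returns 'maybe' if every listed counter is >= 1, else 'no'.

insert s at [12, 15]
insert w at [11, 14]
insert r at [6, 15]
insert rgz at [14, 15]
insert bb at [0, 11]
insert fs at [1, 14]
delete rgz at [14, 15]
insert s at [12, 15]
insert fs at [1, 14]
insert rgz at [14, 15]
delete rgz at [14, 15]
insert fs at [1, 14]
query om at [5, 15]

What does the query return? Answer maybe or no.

Step 1: insert s at [12, 15] -> counters=[0,0,0,0,0,0,0,0,0,0,0,0,1,0,0,1]
Step 2: insert w at [11, 14] -> counters=[0,0,0,0,0,0,0,0,0,0,0,1,1,0,1,1]
Step 3: insert r at [6, 15] -> counters=[0,0,0,0,0,0,1,0,0,0,0,1,1,0,1,2]
Step 4: insert rgz at [14, 15] -> counters=[0,0,0,0,0,0,1,0,0,0,0,1,1,0,2,3]
Step 5: insert bb at [0, 11] -> counters=[1,0,0,0,0,0,1,0,0,0,0,2,1,0,2,3]
Step 6: insert fs at [1, 14] -> counters=[1,1,0,0,0,0,1,0,0,0,0,2,1,0,3,3]
Step 7: delete rgz at [14, 15] -> counters=[1,1,0,0,0,0,1,0,0,0,0,2,1,0,2,2]
Step 8: insert s at [12, 15] -> counters=[1,1,0,0,0,0,1,0,0,0,0,2,2,0,2,3]
Step 9: insert fs at [1, 14] -> counters=[1,2,0,0,0,0,1,0,0,0,0,2,2,0,3,3]
Step 10: insert rgz at [14, 15] -> counters=[1,2,0,0,0,0,1,0,0,0,0,2,2,0,4,4]
Step 11: delete rgz at [14, 15] -> counters=[1,2,0,0,0,0,1,0,0,0,0,2,2,0,3,3]
Step 12: insert fs at [1, 14] -> counters=[1,3,0,0,0,0,1,0,0,0,0,2,2,0,4,3]
Query om: check counters[5]=0 counters[15]=3 -> no

Answer: no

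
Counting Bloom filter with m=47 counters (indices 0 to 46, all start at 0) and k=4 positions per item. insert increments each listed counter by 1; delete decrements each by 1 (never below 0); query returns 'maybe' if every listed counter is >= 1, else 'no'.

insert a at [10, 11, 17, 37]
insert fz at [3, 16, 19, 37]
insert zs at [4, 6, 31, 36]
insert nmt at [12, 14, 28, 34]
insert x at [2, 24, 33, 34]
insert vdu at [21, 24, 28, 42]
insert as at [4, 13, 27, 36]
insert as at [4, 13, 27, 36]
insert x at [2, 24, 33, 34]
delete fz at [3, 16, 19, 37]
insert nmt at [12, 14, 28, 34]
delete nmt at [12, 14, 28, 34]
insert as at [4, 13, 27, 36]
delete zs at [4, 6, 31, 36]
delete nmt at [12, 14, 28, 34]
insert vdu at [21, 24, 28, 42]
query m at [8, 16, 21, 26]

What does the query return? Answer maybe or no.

Step 1: insert a at [10, 11, 17, 37] -> counters=[0,0,0,0,0,0,0,0,0,0,1,1,0,0,0,0,0,1,0,0,0,0,0,0,0,0,0,0,0,0,0,0,0,0,0,0,0,1,0,0,0,0,0,0,0,0,0]
Step 2: insert fz at [3, 16, 19, 37] -> counters=[0,0,0,1,0,0,0,0,0,0,1,1,0,0,0,0,1,1,0,1,0,0,0,0,0,0,0,0,0,0,0,0,0,0,0,0,0,2,0,0,0,0,0,0,0,0,0]
Step 3: insert zs at [4, 6, 31, 36] -> counters=[0,0,0,1,1,0,1,0,0,0,1,1,0,0,0,0,1,1,0,1,0,0,0,0,0,0,0,0,0,0,0,1,0,0,0,0,1,2,0,0,0,0,0,0,0,0,0]
Step 4: insert nmt at [12, 14, 28, 34] -> counters=[0,0,0,1,1,0,1,0,0,0,1,1,1,0,1,0,1,1,0,1,0,0,0,0,0,0,0,0,1,0,0,1,0,0,1,0,1,2,0,0,0,0,0,0,0,0,0]
Step 5: insert x at [2, 24, 33, 34] -> counters=[0,0,1,1,1,0,1,0,0,0,1,1,1,0,1,0,1,1,0,1,0,0,0,0,1,0,0,0,1,0,0,1,0,1,2,0,1,2,0,0,0,0,0,0,0,0,0]
Step 6: insert vdu at [21, 24, 28, 42] -> counters=[0,0,1,1,1,0,1,0,0,0,1,1,1,0,1,0,1,1,0,1,0,1,0,0,2,0,0,0,2,0,0,1,0,1,2,0,1,2,0,0,0,0,1,0,0,0,0]
Step 7: insert as at [4, 13, 27, 36] -> counters=[0,0,1,1,2,0,1,0,0,0,1,1,1,1,1,0,1,1,0,1,0,1,0,0,2,0,0,1,2,0,0,1,0,1,2,0,2,2,0,0,0,0,1,0,0,0,0]
Step 8: insert as at [4, 13, 27, 36] -> counters=[0,0,1,1,3,0,1,0,0,0,1,1,1,2,1,0,1,1,0,1,0,1,0,0,2,0,0,2,2,0,0,1,0,1,2,0,3,2,0,0,0,0,1,0,0,0,0]
Step 9: insert x at [2, 24, 33, 34] -> counters=[0,0,2,1,3,0,1,0,0,0,1,1,1,2,1,0,1,1,0,1,0,1,0,0,3,0,0,2,2,0,0,1,0,2,3,0,3,2,0,0,0,0,1,0,0,0,0]
Step 10: delete fz at [3, 16, 19, 37] -> counters=[0,0,2,0,3,0,1,0,0,0,1,1,1,2,1,0,0,1,0,0,0,1,0,0,3,0,0,2,2,0,0,1,0,2,3,0,3,1,0,0,0,0,1,0,0,0,0]
Step 11: insert nmt at [12, 14, 28, 34] -> counters=[0,0,2,0,3,0,1,0,0,0,1,1,2,2,2,0,0,1,0,0,0,1,0,0,3,0,0,2,3,0,0,1,0,2,4,0,3,1,0,0,0,0,1,0,0,0,0]
Step 12: delete nmt at [12, 14, 28, 34] -> counters=[0,0,2,0,3,0,1,0,0,0,1,1,1,2,1,0,0,1,0,0,0,1,0,0,3,0,0,2,2,0,0,1,0,2,3,0,3,1,0,0,0,0,1,0,0,0,0]
Step 13: insert as at [4, 13, 27, 36] -> counters=[0,0,2,0,4,0,1,0,0,0,1,1,1,3,1,0,0,1,0,0,0,1,0,0,3,0,0,3,2,0,0,1,0,2,3,0,4,1,0,0,0,0,1,0,0,0,0]
Step 14: delete zs at [4, 6, 31, 36] -> counters=[0,0,2,0,3,0,0,0,0,0,1,1,1,3,1,0,0,1,0,0,0,1,0,0,3,0,0,3,2,0,0,0,0,2,3,0,3,1,0,0,0,0,1,0,0,0,0]
Step 15: delete nmt at [12, 14, 28, 34] -> counters=[0,0,2,0,3,0,0,0,0,0,1,1,0,3,0,0,0,1,0,0,0,1,0,0,3,0,0,3,1,0,0,0,0,2,2,0,3,1,0,0,0,0,1,0,0,0,0]
Step 16: insert vdu at [21, 24, 28, 42] -> counters=[0,0,2,0,3,0,0,0,0,0,1,1,0,3,0,0,0,1,0,0,0,2,0,0,4,0,0,3,2,0,0,0,0,2,2,0,3,1,0,0,0,0,2,0,0,0,0]
Query m: check counters[8]=0 counters[16]=0 counters[21]=2 counters[26]=0 -> no

Answer: no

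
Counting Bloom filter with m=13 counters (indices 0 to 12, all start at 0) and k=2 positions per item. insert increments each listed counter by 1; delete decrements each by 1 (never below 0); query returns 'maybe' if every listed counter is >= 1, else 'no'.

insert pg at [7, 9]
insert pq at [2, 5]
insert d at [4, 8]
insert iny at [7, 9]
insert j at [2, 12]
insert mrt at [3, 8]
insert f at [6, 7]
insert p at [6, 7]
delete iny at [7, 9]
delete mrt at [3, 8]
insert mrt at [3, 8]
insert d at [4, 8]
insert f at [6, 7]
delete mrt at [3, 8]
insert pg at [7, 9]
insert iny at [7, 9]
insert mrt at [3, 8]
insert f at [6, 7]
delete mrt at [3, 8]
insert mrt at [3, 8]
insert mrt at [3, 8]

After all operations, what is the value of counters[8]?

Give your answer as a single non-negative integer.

Answer: 4

Derivation:
Step 1: insert pg at [7, 9] -> counters=[0,0,0,0,0,0,0,1,0,1,0,0,0]
Step 2: insert pq at [2, 5] -> counters=[0,0,1,0,0,1,0,1,0,1,0,0,0]
Step 3: insert d at [4, 8] -> counters=[0,0,1,0,1,1,0,1,1,1,0,0,0]
Step 4: insert iny at [7, 9] -> counters=[0,0,1,0,1,1,0,2,1,2,0,0,0]
Step 5: insert j at [2, 12] -> counters=[0,0,2,0,1,1,0,2,1,2,0,0,1]
Step 6: insert mrt at [3, 8] -> counters=[0,0,2,1,1,1,0,2,2,2,0,0,1]
Step 7: insert f at [6, 7] -> counters=[0,0,2,1,1,1,1,3,2,2,0,0,1]
Step 8: insert p at [6, 7] -> counters=[0,0,2,1,1,1,2,4,2,2,0,0,1]
Step 9: delete iny at [7, 9] -> counters=[0,0,2,1,1,1,2,3,2,1,0,0,1]
Step 10: delete mrt at [3, 8] -> counters=[0,0,2,0,1,1,2,3,1,1,0,0,1]
Step 11: insert mrt at [3, 8] -> counters=[0,0,2,1,1,1,2,3,2,1,0,0,1]
Step 12: insert d at [4, 8] -> counters=[0,0,2,1,2,1,2,3,3,1,0,0,1]
Step 13: insert f at [6, 7] -> counters=[0,0,2,1,2,1,3,4,3,1,0,0,1]
Step 14: delete mrt at [3, 8] -> counters=[0,0,2,0,2,1,3,4,2,1,0,0,1]
Step 15: insert pg at [7, 9] -> counters=[0,0,2,0,2,1,3,5,2,2,0,0,1]
Step 16: insert iny at [7, 9] -> counters=[0,0,2,0,2,1,3,6,2,3,0,0,1]
Step 17: insert mrt at [3, 8] -> counters=[0,0,2,1,2,1,3,6,3,3,0,0,1]
Step 18: insert f at [6, 7] -> counters=[0,0,2,1,2,1,4,7,3,3,0,0,1]
Step 19: delete mrt at [3, 8] -> counters=[0,0,2,0,2,1,4,7,2,3,0,0,1]
Step 20: insert mrt at [3, 8] -> counters=[0,0,2,1,2,1,4,7,3,3,0,0,1]
Step 21: insert mrt at [3, 8] -> counters=[0,0,2,2,2,1,4,7,4,3,0,0,1]
Final counters=[0,0,2,2,2,1,4,7,4,3,0,0,1] -> counters[8]=4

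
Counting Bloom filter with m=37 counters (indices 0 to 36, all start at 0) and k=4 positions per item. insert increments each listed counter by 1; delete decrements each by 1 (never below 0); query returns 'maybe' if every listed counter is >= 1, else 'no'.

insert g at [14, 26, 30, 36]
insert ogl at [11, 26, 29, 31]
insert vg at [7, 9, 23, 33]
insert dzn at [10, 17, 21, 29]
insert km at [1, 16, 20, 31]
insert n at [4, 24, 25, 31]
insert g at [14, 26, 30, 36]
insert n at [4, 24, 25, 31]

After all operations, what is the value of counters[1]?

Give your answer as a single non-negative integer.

Answer: 1

Derivation:
Step 1: insert g at [14, 26, 30, 36] -> counters=[0,0,0,0,0,0,0,0,0,0,0,0,0,0,1,0,0,0,0,0,0,0,0,0,0,0,1,0,0,0,1,0,0,0,0,0,1]
Step 2: insert ogl at [11, 26, 29, 31] -> counters=[0,0,0,0,0,0,0,0,0,0,0,1,0,0,1,0,0,0,0,0,0,0,0,0,0,0,2,0,0,1,1,1,0,0,0,0,1]
Step 3: insert vg at [7, 9, 23, 33] -> counters=[0,0,0,0,0,0,0,1,0,1,0,1,0,0,1,0,0,0,0,0,0,0,0,1,0,0,2,0,0,1,1,1,0,1,0,0,1]
Step 4: insert dzn at [10, 17, 21, 29] -> counters=[0,0,0,0,0,0,0,1,0,1,1,1,0,0,1,0,0,1,0,0,0,1,0,1,0,0,2,0,0,2,1,1,0,1,0,0,1]
Step 5: insert km at [1, 16, 20, 31] -> counters=[0,1,0,0,0,0,0,1,0,1,1,1,0,0,1,0,1,1,0,0,1,1,0,1,0,0,2,0,0,2,1,2,0,1,0,0,1]
Step 6: insert n at [4, 24, 25, 31] -> counters=[0,1,0,0,1,0,0,1,0,1,1,1,0,0,1,0,1,1,0,0,1,1,0,1,1,1,2,0,0,2,1,3,0,1,0,0,1]
Step 7: insert g at [14, 26, 30, 36] -> counters=[0,1,0,0,1,0,0,1,0,1,1,1,0,0,2,0,1,1,0,0,1,1,0,1,1,1,3,0,0,2,2,3,0,1,0,0,2]
Step 8: insert n at [4, 24, 25, 31] -> counters=[0,1,0,0,2,0,0,1,0,1,1,1,0,0,2,0,1,1,0,0,1,1,0,1,2,2,3,0,0,2,2,4,0,1,0,0,2]
Final counters=[0,1,0,0,2,0,0,1,0,1,1,1,0,0,2,0,1,1,0,0,1,1,0,1,2,2,3,0,0,2,2,4,0,1,0,0,2] -> counters[1]=1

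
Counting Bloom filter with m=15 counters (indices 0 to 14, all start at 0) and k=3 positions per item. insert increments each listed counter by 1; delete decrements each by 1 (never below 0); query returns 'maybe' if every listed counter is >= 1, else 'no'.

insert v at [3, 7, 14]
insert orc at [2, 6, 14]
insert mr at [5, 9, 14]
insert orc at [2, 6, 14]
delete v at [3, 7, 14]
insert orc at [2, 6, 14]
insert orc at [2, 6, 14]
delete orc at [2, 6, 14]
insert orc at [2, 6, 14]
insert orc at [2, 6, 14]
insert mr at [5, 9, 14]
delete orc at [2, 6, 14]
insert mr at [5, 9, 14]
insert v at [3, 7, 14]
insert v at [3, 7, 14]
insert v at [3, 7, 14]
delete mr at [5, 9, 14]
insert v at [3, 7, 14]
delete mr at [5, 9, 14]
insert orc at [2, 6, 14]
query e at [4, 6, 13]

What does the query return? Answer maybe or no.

Answer: no

Derivation:
Step 1: insert v at [3, 7, 14] -> counters=[0,0,0,1,0,0,0,1,0,0,0,0,0,0,1]
Step 2: insert orc at [2, 6, 14] -> counters=[0,0,1,1,0,0,1,1,0,0,0,0,0,0,2]
Step 3: insert mr at [5, 9, 14] -> counters=[0,0,1,1,0,1,1,1,0,1,0,0,0,0,3]
Step 4: insert orc at [2, 6, 14] -> counters=[0,0,2,1,0,1,2,1,0,1,0,0,0,0,4]
Step 5: delete v at [3, 7, 14] -> counters=[0,0,2,0,0,1,2,0,0,1,0,0,0,0,3]
Step 6: insert orc at [2, 6, 14] -> counters=[0,0,3,0,0,1,3,0,0,1,0,0,0,0,4]
Step 7: insert orc at [2, 6, 14] -> counters=[0,0,4,0,0,1,4,0,0,1,0,0,0,0,5]
Step 8: delete orc at [2, 6, 14] -> counters=[0,0,3,0,0,1,3,0,0,1,0,0,0,0,4]
Step 9: insert orc at [2, 6, 14] -> counters=[0,0,4,0,0,1,4,0,0,1,0,0,0,0,5]
Step 10: insert orc at [2, 6, 14] -> counters=[0,0,5,0,0,1,5,0,0,1,0,0,0,0,6]
Step 11: insert mr at [5, 9, 14] -> counters=[0,0,5,0,0,2,5,0,0,2,0,0,0,0,7]
Step 12: delete orc at [2, 6, 14] -> counters=[0,0,4,0,0,2,4,0,0,2,0,0,0,0,6]
Step 13: insert mr at [5, 9, 14] -> counters=[0,0,4,0,0,3,4,0,0,3,0,0,0,0,7]
Step 14: insert v at [3, 7, 14] -> counters=[0,0,4,1,0,3,4,1,0,3,0,0,0,0,8]
Step 15: insert v at [3, 7, 14] -> counters=[0,0,4,2,0,3,4,2,0,3,0,0,0,0,9]
Step 16: insert v at [3, 7, 14] -> counters=[0,0,4,3,0,3,4,3,0,3,0,0,0,0,10]
Step 17: delete mr at [5, 9, 14] -> counters=[0,0,4,3,0,2,4,3,0,2,0,0,0,0,9]
Step 18: insert v at [3, 7, 14] -> counters=[0,0,4,4,0,2,4,4,0,2,0,0,0,0,10]
Step 19: delete mr at [5, 9, 14] -> counters=[0,0,4,4,0,1,4,4,0,1,0,0,0,0,9]
Step 20: insert orc at [2, 6, 14] -> counters=[0,0,5,4,0,1,5,4,0,1,0,0,0,0,10]
Query e: check counters[4]=0 counters[6]=5 counters[13]=0 -> no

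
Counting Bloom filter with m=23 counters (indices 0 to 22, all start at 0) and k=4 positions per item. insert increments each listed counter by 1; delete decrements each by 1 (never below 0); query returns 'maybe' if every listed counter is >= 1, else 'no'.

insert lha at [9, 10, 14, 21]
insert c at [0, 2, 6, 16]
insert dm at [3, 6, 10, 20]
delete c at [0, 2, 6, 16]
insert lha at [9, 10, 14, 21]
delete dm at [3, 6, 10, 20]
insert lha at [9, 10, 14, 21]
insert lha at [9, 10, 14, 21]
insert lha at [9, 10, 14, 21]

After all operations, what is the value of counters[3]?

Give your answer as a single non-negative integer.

Step 1: insert lha at [9, 10, 14, 21] -> counters=[0,0,0,0,0,0,0,0,0,1,1,0,0,0,1,0,0,0,0,0,0,1,0]
Step 2: insert c at [0, 2, 6, 16] -> counters=[1,0,1,0,0,0,1,0,0,1,1,0,0,0,1,0,1,0,0,0,0,1,0]
Step 3: insert dm at [3, 6, 10, 20] -> counters=[1,0,1,1,0,0,2,0,0,1,2,0,0,0,1,0,1,0,0,0,1,1,0]
Step 4: delete c at [0, 2, 6, 16] -> counters=[0,0,0,1,0,0,1,0,0,1,2,0,0,0,1,0,0,0,0,0,1,1,0]
Step 5: insert lha at [9, 10, 14, 21] -> counters=[0,0,0,1,0,0,1,0,0,2,3,0,0,0,2,0,0,0,0,0,1,2,0]
Step 6: delete dm at [3, 6, 10, 20] -> counters=[0,0,0,0,0,0,0,0,0,2,2,0,0,0,2,0,0,0,0,0,0,2,0]
Step 7: insert lha at [9, 10, 14, 21] -> counters=[0,0,0,0,0,0,0,0,0,3,3,0,0,0,3,0,0,0,0,0,0,3,0]
Step 8: insert lha at [9, 10, 14, 21] -> counters=[0,0,0,0,0,0,0,0,0,4,4,0,0,0,4,0,0,0,0,0,0,4,0]
Step 9: insert lha at [9, 10, 14, 21] -> counters=[0,0,0,0,0,0,0,0,0,5,5,0,0,0,5,0,0,0,0,0,0,5,0]
Final counters=[0,0,0,0,0,0,0,0,0,5,5,0,0,0,5,0,0,0,0,0,0,5,0] -> counters[3]=0

Answer: 0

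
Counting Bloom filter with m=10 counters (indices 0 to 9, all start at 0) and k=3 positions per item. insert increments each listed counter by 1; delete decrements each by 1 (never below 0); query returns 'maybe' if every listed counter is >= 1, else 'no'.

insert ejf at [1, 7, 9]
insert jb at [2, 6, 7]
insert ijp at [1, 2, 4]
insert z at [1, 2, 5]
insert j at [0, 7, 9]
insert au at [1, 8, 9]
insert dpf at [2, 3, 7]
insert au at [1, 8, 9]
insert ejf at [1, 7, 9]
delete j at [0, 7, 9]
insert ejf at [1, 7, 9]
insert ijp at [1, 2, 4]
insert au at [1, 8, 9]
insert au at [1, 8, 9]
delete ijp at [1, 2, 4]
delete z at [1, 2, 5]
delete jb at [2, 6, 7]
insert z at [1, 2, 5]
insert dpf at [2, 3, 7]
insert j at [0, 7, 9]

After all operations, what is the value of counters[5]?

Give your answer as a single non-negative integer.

Answer: 1

Derivation:
Step 1: insert ejf at [1, 7, 9] -> counters=[0,1,0,0,0,0,0,1,0,1]
Step 2: insert jb at [2, 6, 7] -> counters=[0,1,1,0,0,0,1,2,0,1]
Step 3: insert ijp at [1, 2, 4] -> counters=[0,2,2,0,1,0,1,2,0,1]
Step 4: insert z at [1, 2, 5] -> counters=[0,3,3,0,1,1,1,2,0,1]
Step 5: insert j at [0, 7, 9] -> counters=[1,3,3,0,1,1,1,3,0,2]
Step 6: insert au at [1, 8, 9] -> counters=[1,4,3,0,1,1,1,3,1,3]
Step 7: insert dpf at [2, 3, 7] -> counters=[1,4,4,1,1,1,1,4,1,3]
Step 8: insert au at [1, 8, 9] -> counters=[1,5,4,1,1,1,1,4,2,4]
Step 9: insert ejf at [1, 7, 9] -> counters=[1,6,4,1,1,1,1,5,2,5]
Step 10: delete j at [0, 7, 9] -> counters=[0,6,4,1,1,1,1,4,2,4]
Step 11: insert ejf at [1, 7, 9] -> counters=[0,7,4,1,1,1,1,5,2,5]
Step 12: insert ijp at [1, 2, 4] -> counters=[0,8,5,1,2,1,1,5,2,5]
Step 13: insert au at [1, 8, 9] -> counters=[0,9,5,1,2,1,1,5,3,6]
Step 14: insert au at [1, 8, 9] -> counters=[0,10,5,1,2,1,1,5,4,7]
Step 15: delete ijp at [1, 2, 4] -> counters=[0,9,4,1,1,1,1,5,4,7]
Step 16: delete z at [1, 2, 5] -> counters=[0,8,3,1,1,0,1,5,4,7]
Step 17: delete jb at [2, 6, 7] -> counters=[0,8,2,1,1,0,0,4,4,7]
Step 18: insert z at [1, 2, 5] -> counters=[0,9,3,1,1,1,0,4,4,7]
Step 19: insert dpf at [2, 3, 7] -> counters=[0,9,4,2,1,1,0,5,4,7]
Step 20: insert j at [0, 7, 9] -> counters=[1,9,4,2,1,1,0,6,4,8]
Final counters=[1,9,4,2,1,1,0,6,4,8] -> counters[5]=1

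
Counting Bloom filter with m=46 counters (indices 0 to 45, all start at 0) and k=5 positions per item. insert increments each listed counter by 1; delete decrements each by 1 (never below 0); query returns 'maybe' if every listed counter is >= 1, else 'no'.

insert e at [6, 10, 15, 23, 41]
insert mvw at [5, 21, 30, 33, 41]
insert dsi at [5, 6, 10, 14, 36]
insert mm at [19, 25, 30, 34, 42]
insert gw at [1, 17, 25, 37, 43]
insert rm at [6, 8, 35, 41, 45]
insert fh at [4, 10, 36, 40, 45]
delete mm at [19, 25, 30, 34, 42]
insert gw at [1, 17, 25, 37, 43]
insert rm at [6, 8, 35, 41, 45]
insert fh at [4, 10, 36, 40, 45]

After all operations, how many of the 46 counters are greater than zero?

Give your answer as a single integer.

Step 1: insert e at [6, 10, 15, 23, 41] -> counters=[0,0,0,0,0,0,1,0,0,0,1,0,0,0,0,1,0,0,0,0,0,0,0,1,0,0,0,0,0,0,0,0,0,0,0,0,0,0,0,0,0,1,0,0,0,0]
Step 2: insert mvw at [5, 21, 30, 33, 41] -> counters=[0,0,0,0,0,1,1,0,0,0,1,0,0,0,0,1,0,0,0,0,0,1,0,1,0,0,0,0,0,0,1,0,0,1,0,0,0,0,0,0,0,2,0,0,0,0]
Step 3: insert dsi at [5, 6, 10, 14, 36] -> counters=[0,0,0,0,0,2,2,0,0,0,2,0,0,0,1,1,0,0,0,0,0,1,0,1,0,0,0,0,0,0,1,0,0,1,0,0,1,0,0,0,0,2,0,0,0,0]
Step 4: insert mm at [19, 25, 30, 34, 42] -> counters=[0,0,0,0,0,2,2,0,0,0,2,0,0,0,1,1,0,0,0,1,0,1,0,1,0,1,0,0,0,0,2,0,0,1,1,0,1,0,0,0,0,2,1,0,0,0]
Step 5: insert gw at [1, 17, 25, 37, 43] -> counters=[0,1,0,0,0,2,2,0,0,0,2,0,0,0,1,1,0,1,0,1,0,1,0,1,0,2,0,0,0,0,2,0,0,1,1,0,1,1,0,0,0,2,1,1,0,0]
Step 6: insert rm at [6, 8, 35, 41, 45] -> counters=[0,1,0,0,0,2,3,0,1,0,2,0,0,0,1,1,0,1,0,1,0,1,0,1,0,2,0,0,0,0,2,0,0,1,1,1,1,1,0,0,0,3,1,1,0,1]
Step 7: insert fh at [4, 10, 36, 40, 45] -> counters=[0,1,0,0,1,2,3,0,1,0,3,0,0,0,1,1,0,1,0,1,0,1,0,1,0,2,0,0,0,0,2,0,0,1,1,1,2,1,0,0,1,3,1,1,0,2]
Step 8: delete mm at [19, 25, 30, 34, 42] -> counters=[0,1,0,0,1,2,3,0,1,0,3,0,0,0,1,1,0,1,0,0,0,1,0,1,0,1,0,0,0,0,1,0,0,1,0,1,2,1,0,0,1,3,0,1,0,2]
Step 9: insert gw at [1, 17, 25, 37, 43] -> counters=[0,2,0,0,1,2,3,0,1,0,3,0,0,0,1,1,0,2,0,0,0,1,0,1,0,2,0,0,0,0,1,0,0,1,0,1,2,2,0,0,1,3,0,2,0,2]
Step 10: insert rm at [6, 8, 35, 41, 45] -> counters=[0,2,0,0,1,2,4,0,2,0,3,0,0,0,1,1,0,2,0,0,0,1,0,1,0,2,0,0,0,0,1,0,0,1,0,2,2,2,0,0,1,4,0,2,0,3]
Step 11: insert fh at [4, 10, 36, 40, 45] -> counters=[0,2,0,0,2,2,4,0,2,0,4,0,0,0,1,1,0,2,0,0,0,1,0,1,0,2,0,0,0,0,1,0,0,1,0,2,3,2,0,0,2,4,0,2,0,4]
Final counters=[0,2,0,0,2,2,4,0,2,0,4,0,0,0,1,1,0,2,0,0,0,1,0,1,0,2,0,0,0,0,1,0,0,1,0,2,3,2,0,0,2,4,0,2,0,4] -> 21 nonzero

Answer: 21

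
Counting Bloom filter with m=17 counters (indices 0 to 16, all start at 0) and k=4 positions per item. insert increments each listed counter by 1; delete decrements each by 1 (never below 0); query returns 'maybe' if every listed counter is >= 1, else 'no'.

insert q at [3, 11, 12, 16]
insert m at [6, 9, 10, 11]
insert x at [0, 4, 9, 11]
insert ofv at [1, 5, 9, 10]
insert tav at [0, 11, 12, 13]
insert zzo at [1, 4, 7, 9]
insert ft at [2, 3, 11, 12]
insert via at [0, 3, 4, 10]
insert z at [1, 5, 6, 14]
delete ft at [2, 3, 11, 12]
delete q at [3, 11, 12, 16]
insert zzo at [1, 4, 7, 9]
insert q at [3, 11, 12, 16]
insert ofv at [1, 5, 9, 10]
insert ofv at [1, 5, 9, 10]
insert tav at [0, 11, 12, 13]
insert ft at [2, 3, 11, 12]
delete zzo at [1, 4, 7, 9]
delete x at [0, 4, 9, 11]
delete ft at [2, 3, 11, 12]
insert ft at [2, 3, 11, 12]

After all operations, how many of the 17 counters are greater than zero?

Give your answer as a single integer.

Answer: 15

Derivation:
Step 1: insert q at [3, 11, 12, 16] -> counters=[0,0,0,1,0,0,0,0,0,0,0,1,1,0,0,0,1]
Step 2: insert m at [6, 9, 10, 11] -> counters=[0,0,0,1,0,0,1,0,0,1,1,2,1,0,0,0,1]
Step 3: insert x at [0, 4, 9, 11] -> counters=[1,0,0,1,1,0,1,0,0,2,1,3,1,0,0,0,1]
Step 4: insert ofv at [1, 5, 9, 10] -> counters=[1,1,0,1,1,1,1,0,0,3,2,3,1,0,0,0,1]
Step 5: insert tav at [0, 11, 12, 13] -> counters=[2,1,0,1,1,1,1,0,0,3,2,4,2,1,0,0,1]
Step 6: insert zzo at [1, 4, 7, 9] -> counters=[2,2,0,1,2,1,1,1,0,4,2,4,2,1,0,0,1]
Step 7: insert ft at [2, 3, 11, 12] -> counters=[2,2,1,2,2,1,1,1,0,4,2,5,3,1,0,0,1]
Step 8: insert via at [0, 3, 4, 10] -> counters=[3,2,1,3,3,1,1,1,0,4,3,5,3,1,0,0,1]
Step 9: insert z at [1, 5, 6, 14] -> counters=[3,3,1,3,3,2,2,1,0,4,3,5,3,1,1,0,1]
Step 10: delete ft at [2, 3, 11, 12] -> counters=[3,3,0,2,3,2,2,1,0,4,3,4,2,1,1,0,1]
Step 11: delete q at [3, 11, 12, 16] -> counters=[3,3,0,1,3,2,2,1,0,4,3,3,1,1,1,0,0]
Step 12: insert zzo at [1, 4, 7, 9] -> counters=[3,4,0,1,4,2,2,2,0,5,3,3,1,1,1,0,0]
Step 13: insert q at [3, 11, 12, 16] -> counters=[3,4,0,2,4,2,2,2,0,5,3,4,2,1,1,0,1]
Step 14: insert ofv at [1, 5, 9, 10] -> counters=[3,5,0,2,4,3,2,2,0,6,4,4,2,1,1,0,1]
Step 15: insert ofv at [1, 5, 9, 10] -> counters=[3,6,0,2,4,4,2,2,0,7,5,4,2,1,1,0,1]
Step 16: insert tav at [0, 11, 12, 13] -> counters=[4,6,0,2,4,4,2,2,0,7,5,5,3,2,1,0,1]
Step 17: insert ft at [2, 3, 11, 12] -> counters=[4,6,1,3,4,4,2,2,0,7,5,6,4,2,1,0,1]
Step 18: delete zzo at [1, 4, 7, 9] -> counters=[4,5,1,3,3,4,2,1,0,6,5,6,4,2,1,0,1]
Step 19: delete x at [0, 4, 9, 11] -> counters=[3,5,1,3,2,4,2,1,0,5,5,5,4,2,1,0,1]
Step 20: delete ft at [2, 3, 11, 12] -> counters=[3,5,0,2,2,4,2,1,0,5,5,4,3,2,1,0,1]
Step 21: insert ft at [2, 3, 11, 12] -> counters=[3,5,1,3,2,4,2,1,0,5,5,5,4,2,1,0,1]
Final counters=[3,5,1,3,2,4,2,1,0,5,5,5,4,2,1,0,1] -> 15 nonzero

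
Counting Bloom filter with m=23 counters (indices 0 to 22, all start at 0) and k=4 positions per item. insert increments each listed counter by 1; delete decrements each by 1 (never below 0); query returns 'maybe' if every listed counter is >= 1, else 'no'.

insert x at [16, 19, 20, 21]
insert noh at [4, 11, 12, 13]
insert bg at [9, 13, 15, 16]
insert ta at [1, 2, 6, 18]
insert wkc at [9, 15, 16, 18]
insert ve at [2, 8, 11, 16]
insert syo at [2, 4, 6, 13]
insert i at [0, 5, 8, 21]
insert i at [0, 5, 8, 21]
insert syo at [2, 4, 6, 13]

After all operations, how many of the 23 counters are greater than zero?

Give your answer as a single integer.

Answer: 17

Derivation:
Step 1: insert x at [16, 19, 20, 21] -> counters=[0,0,0,0,0,0,0,0,0,0,0,0,0,0,0,0,1,0,0,1,1,1,0]
Step 2: insert noh at [4, 11, 12, 13] -> counters=[0,0,0,0,1,0,0,0,0,0,0,1,1,1,0,0,1,0,0,1,1,1,0]
Step 3: insert bg at [9, 13, 15, 16] -> counters=[0,0,0,0,1,0,0,0,0,1,0,1,1,2,0,1,2,0,0,1,1,1,0]
Step 4: insert ta at [1, 2, 6, 18] -> counters=[0,1,1,0,1,0,1,0,0,1,0,1,1,2,0,1,2,0,1,1,1,1,0]
Step 5: insert wkc at [9, 15, 16, 18] -> counters=[0,1,1,0,1,0,1,0,0,2,0,1,1,2,0,2,3,0,2,1,1,1,0]
Step 6: insert ve at [2, 8, 11, 16] -> counters=[0,1,2,0,1,0,1,0,1,2,0,2,1,2,0,2,4,0,2,1,1,1,0]
Step 7: insert syo at [2, 4, 6, 13] -> counters=[0,1,3,0,2,0,2,0,1,2,0,2,1,3,0,2,4,0,2,1,1,1,0]
Step 8: insert i at [0, 5, 8, 21] -> counters=[1,1,3,0,2,1,2,0,2,2,0,2,1,3,0,2,4,0,2,1,1,2,0]
Step 9: insert i at [0, 5, 8, 21] -> counters=[2,1,3,0,2,2,2,0,3,2,0,2,1,3,0,2,4,0,2,1,1,3,0]
Step 10: insert syo at [2, 4, 6, 13] -> counters=[2,1,4,0,3,2,3,0,3,2,0,2,1,4,0,2,4,0,2,1,1,3,0]
Final counters=[2,1,4,0,3,2,3,0,3,2,0,2,1,4,0,2,4,0,2,1,1,3,0] -> 17 nonzero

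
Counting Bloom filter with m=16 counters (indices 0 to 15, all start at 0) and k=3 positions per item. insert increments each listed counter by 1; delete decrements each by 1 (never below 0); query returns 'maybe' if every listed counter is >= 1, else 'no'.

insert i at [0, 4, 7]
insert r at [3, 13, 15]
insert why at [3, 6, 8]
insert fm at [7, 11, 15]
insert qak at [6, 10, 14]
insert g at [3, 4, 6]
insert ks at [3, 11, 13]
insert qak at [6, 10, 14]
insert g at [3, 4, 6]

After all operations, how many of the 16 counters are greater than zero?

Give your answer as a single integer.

Answer: 11

Derivation:
Step 1: insert i at [0, 4, 7] -> counters=[1,0,0,0,1,0,0,1,0,0,0,0,0,0,0,0]
Step 2: insert r at [3, 13, 15] -> counters=[1,0,0,1,1,0,0,1,0,0,0,0,0,1,0,1]
Step 3: insert why at [3, 6, 8] -> counters=[1,0,0,2,1,0,1,1,1,0,0,0,0,1,0,1]
Step 4: insert fm at [7, 11, 15] -> counters=[1,0,0,2,1,0,1,2,1,0,0,1,0,1,0,2]
Step 5: insert qak at [6, 10, 14] -> counters=[1,0,0,2,1,0,2,2,1,0,1,1,0,1,1,2]
Step 6: insert g at [3, 4, 6] -> counters=[1,0,0,3,2,0,3,2,1,0,1,1,0,1,1,2]
Step 7: insert ks at [3, 11, 13] -> counters=[1,0,0,4,2,0,3,2,1,0,1,2,0,2,1,2]
Step 8: insert qak at [6, 10, 14] -> counters=[1,0,0,4,2,0,4,2,1,0,2,2,0,2,2,2]
Step 9: insert g at [3, 4, 6] -> counters=[1,0,0,5,3,0,5,2,1,0,2,2,0,2,2,2]
Final counters=[1,0,0,5,3,0,5,2,1,0,2,2,0,2,2,2] -> 11 nonzero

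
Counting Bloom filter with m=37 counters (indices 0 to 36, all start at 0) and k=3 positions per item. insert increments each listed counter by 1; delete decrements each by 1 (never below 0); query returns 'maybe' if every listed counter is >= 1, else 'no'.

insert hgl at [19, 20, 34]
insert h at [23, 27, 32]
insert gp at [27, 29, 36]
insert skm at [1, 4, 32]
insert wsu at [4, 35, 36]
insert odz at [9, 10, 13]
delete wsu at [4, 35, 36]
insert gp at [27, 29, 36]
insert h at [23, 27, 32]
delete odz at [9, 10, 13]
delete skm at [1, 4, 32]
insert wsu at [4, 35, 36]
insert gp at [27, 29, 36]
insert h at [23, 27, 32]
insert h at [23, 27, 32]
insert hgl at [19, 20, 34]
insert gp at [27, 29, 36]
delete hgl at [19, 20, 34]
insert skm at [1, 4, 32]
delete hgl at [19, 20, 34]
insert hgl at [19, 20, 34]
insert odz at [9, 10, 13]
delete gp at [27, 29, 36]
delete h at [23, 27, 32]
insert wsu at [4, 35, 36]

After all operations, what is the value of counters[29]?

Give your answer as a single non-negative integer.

Step 1: insert hgl at [19, 20, 34] -> counters=[0,0,0,0,0,0,0,0,0,0,0,0,0,0,0,0,0,0,0,1,1,0,0,0,0,0,0,0,0,0,0,0,0,0,1,0,0]
Step 2: insert h at [23, 27, 32] -> counters=[0,0,0,0,0,0,0,0,0,0,0,0,0,0,0,0,0,0,0,1,1,0,0,1,0,0,0,1,0,0,0,0,1,0,1,0,0]
Step 3: insert gp at [27, 29, 36] -> counters=[0,0,0,0,0,0,0,0,0,0,0,0,0,0,0,0,0,0,0,1,1,0,0,1,0,0,0,2,0,1,0,0,1,0,1,0,1]
Step 4: insert skm at [1, 4, 32] -> counters=[0,1,0,0,1,0,0,0,0,0,0,0,0,0,0,0,0,0,0,1,1,0,0,1,0,0,0,2,0,1,0,0,2,0,1,0,1]
Step 5: insert wsu at [4, 35, 36] -> counters=[0,1,0,0,2,0,0,0,0,0,0,0,0,0,0,0,0,0,0,1,1,0,0,1,0,0,0,2,0,1,0,0,2,0,1,1,2]
Step 6: insert odz at [9, 10, 13] -> counters=[0,1,0,0,2,0,0,0,0,1,1,0,0,1,0,0,0,0,0,1,1,0,0,1,0,0,0,2,0,1,0,0,2,0,1,1,2]
Step 7: delete wsu at [4, 35, 36] -> counters=[0,1,0,0,1,0,0,0,0,1,1,0,0,1,0,0,0,0,0,1,1,0,0,1,0,0,0,2,0,1,0,0,2,0,1,0,1]
Step 8: insert gp at [27, 29, 36] -> counters=[0,1,0,0,1,0,0,0,0,1,1,0,0,1,0,0,0,0,0,1,1,0,0,1,0,0,0,3,0,2,0,0,2,0,1,0,2]
Step 9: insert h at [23, 27, 32] -> counters=[0,1,0,0,1,0,0,0,0,1,1,0,0,1,0,0,0,0,0,1,1,0,0,2,0,0,0,4,0,2,0,0,3,0,1,0,2]
Step 10: delete odz at [9, 10, 13] -> counters=[0,1,0,0,1,0,0,0,0,0,0,0,0,0,0,0,0,0,0,1,1,0,0,2,0,0,0,4,0,2,0,0,3,0,1,0,2]
Step 11: delete skm at [1, 4, 32] -> counters=[0,0,0,0,0,0,0,0,0,0,0,0,0,0,0,0,0,0,0,1,1,0,0,2,0,0,0,4,0,2,0,0,2,0,1,0,2]
Step 12: insert wsu at [4, 35, 36] -> counters=[0,0,0,0,1,0,0,0,0,0,0,0,0,0,0,0,0,0,0,1,1,0,0,2,0,0,0,4,0,2,0,0,2,0,1,1,3]
Step 13: insert gp at [27, 29, 36] -> counters=[0,0,0,0,1,0,0,0,0,0,0,0,0,0,0,0,0,0,0,1,1,0,0,2,0,0,0,5,0,3,0,0,2,0,1,1,4]
Step 14: insert h at [23, 27, 32] -> counters=[0,0,0,0,1,0,0,0,0,0,0,0,0,0,0,0,0,0,0,1,1,0,0,3,0,0,0,6,0,3,0,0,3,0,1,1,4]
Step 15: insert h at [23, 27, 32] -> counters=[0,0,0,0,1,0,0,0,0,0,0,0,0,0,0,0,0,0,0,1,1,0,0,4,0,0,0,7,0,3,0,0,4,0,1,1,4]
Step 16: insert hgl at [19, 20, 34] -> counters=[0,0,0,0,1,0,0,0,0,0,0,0,0,0,0,0,0,0,0,2,2,0,0,4,0,0,0,7,0,3,0,0,4,0,2,1,4]
Step 17: insert gp at [27, 29, 36] -> counters=[0,0,0,0,1,0,0,0,0,0,0,0,0,0,0,0,0,0,0,2,2,0,0,4,0,0,0,8,0,4,0,0,4,0,2,1,5]
Step 18: delete hgl at [19, 20, 34] -> counters=[0,0,0,0,1,0,0,0,0,0,0,0,0,0,0,0,0,0,0,1,1,0,0,4,0,0,0,8,0,4,0,0,4,0,1,1,5]
Step 19: insert skm at [1, 4, 32] -> counters=[0,1,0,0,2,0,0,0,0,0,0,0,0,0,0,0,0,0,0,1,1,0,0,4,0,0,0,8,0,4,0,0,5,0,1,1,5]
Step 20: delete hgl at [19, 20, 34] -> counters=[0,1,0,0,2,0,0,0,0,0,0,0,0,0,0,0,0,0,0,0,0,0,0,4,0,0,0,8,0,4,0,0,5,0,0,1,5]
Step 21: insert hgl at [19, 20, 34] -> counters=[0,1,0,0,2,0,0,0,0,0,0,0,0,0,0,0,0,0,0,1,1,0,0,4,0,0,0,8,0,4,0,0,5,0,1,1,5]
Step 22: insert odz at [9, 10, 13] -> counters=[0,1,0,0,2,0,0,0,0,1,1,0,0,1,0,0,0,0,0,1,1,0,0,4,0,0,0,8,0,4,0,0,5,0,1,1,5]
Step 23: delete gp at [27, 29, 36] -> counters=[0,1,0,0,2,0,0,0,0,1,1,0,0,1,0,0,0,0,0,1,1,0,0,4,0,0,0,7,0,3,0,0,5,0,1,1,4]
Step 24: delete h at [23, 27, 32] -> counters=[0,1,0,0,2,0,0,0,0,1,1,0,0,1,0,0,0,0,0,1,1,0,0,3,0,0,0,6,0,3,0,0,4,0,1,1,4]
Step 25: insert wsu at [4, 35, 36] -> counters=[0,1,0,0,3,0,0,0,0,1,1,0,0,1,0,0,0,0,0,1,1,0,0,3,0,0,0,6,0,3,0,0,4,0,1,2,5]
Final counters=[0,1,0,0,3,0,0,0,0,1,1,0,0,1,0,0,0,0,0,1,1,0,0,3,0,0,0,6,0,3,0,0,4,0,1,2,5] -> counters[29]=3

Answer: 3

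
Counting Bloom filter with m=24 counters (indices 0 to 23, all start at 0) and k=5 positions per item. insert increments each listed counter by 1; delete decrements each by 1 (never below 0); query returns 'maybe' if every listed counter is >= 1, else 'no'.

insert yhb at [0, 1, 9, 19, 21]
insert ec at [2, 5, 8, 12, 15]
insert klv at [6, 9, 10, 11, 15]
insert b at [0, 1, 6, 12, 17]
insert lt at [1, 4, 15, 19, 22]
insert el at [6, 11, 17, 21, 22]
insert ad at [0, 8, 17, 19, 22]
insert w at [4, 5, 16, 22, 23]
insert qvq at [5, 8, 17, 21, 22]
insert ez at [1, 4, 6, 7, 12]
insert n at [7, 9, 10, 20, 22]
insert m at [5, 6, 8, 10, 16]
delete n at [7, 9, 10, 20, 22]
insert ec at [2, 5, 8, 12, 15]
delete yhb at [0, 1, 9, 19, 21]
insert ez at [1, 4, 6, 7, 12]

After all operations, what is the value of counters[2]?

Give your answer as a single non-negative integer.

Step 1: insert yhb at [0, 1, 9, 19, 21] -> counters=[1,1,0,0,0,0,0,0,0,1,0,0,0,0,0,0,0,0,0,1,0,1,0,0]
Step 2: insert ec at [2, 5, 8, 12, 15] -> counters=[1,1,1,0,0,1,0,0,1,1,0,0,1,0,0,1,0,0,0,1,0,1,0,0]
Step 3: insert klv at [6, 9, 10, 11, 15] -> counters=[1,1,1,0,0,1,1,0,1,2,1,1,1,0,0,2,0,0,0,1,0,1,0,0]
Step 4: insert b at [0, 1, 6, 12, 17] -> counters=[2,2,1,0,0,1,2,0,1,2,1,1,2,0,0,2,0,1,0,1,0,1,0,0]
Step 5: insert lt at [1, 4, 15, 19, 22] -> counters=[2,3,1,0,1,1,2,0,1,2,1,1,2,0,0,3,0,1,0,2,0,1,1,0]
Step 6: insert el at [6, 11, 17, 21, 22] -> counters=[2,3,1,0,1,1,3,0,1,2,1,2,2,0,0,3,0,2,0,2,0,2,2,0]
Step 7: insert ad at [0, 8, 17, 19, 22] -> counters=[3,3,1,0,1,1,3,0,2,2,1,2,2,0,0,3,0,3,0,3,0,2,3,0]
Step 8: insert w at [4, 5, 16, 22, 23] -> counters=[3,3,1,0,2,2,3,0,2,2,1,2,2,0,0,3,1,3,0,3,0,2,4,1]
Step 9: insert qvq at [5, 8, 17, 21, 22] -> counters=[3,3,1,0,2,3,3,0,3,2,1,2,2,0,0,3,1,4,0,3,0,3,5,1]
Step 10: insert ez at [1, 4, 6, 7, 12] -> counters=[3,4,1,0,3,3,4,1,3,2,1,2,3,0,0,3,1,4,0,3,0,3,5,1]
Step 11: insert n at [7, 9, 10, 20, 22] -> counters=[3,4,1,0,3,3,4,2,3,3,2,2,3,0,0,3,1,4,0,3,1,3,6,1]
Step 12: insert m at [5, 6, 8, 10, 16] -> counters=[3,4,1,0,3,4,5,2,4,3,3,2,3,0,0,3,2,4,0,3,1,3,6,1]
Step 13: delete n at [7, 9, 10, 20, 22] -> counters=[3,4,1,0,3,4,5,1,4,2,2,2,3,0,0,3,2,4,0,3,0,3,5,1]
Step 14: insert ec at [2, 5, 8, 12, 15] -> counters=[3,4,2,0,3,5,5,1,5,2,2,2,4,0,0,4,2,4,0,3,0,3,5,1]
Step 15: delete yhb at [0, 1, 9, 19, 21] -> counters=[2,3,2,0,3,5,5,1,5,1,2,2,4,0,0,4,2,4,0,2,0,2,5,1]
Step 16: insert ez at [1, 4, 6, 7, 12] -> counters=[2,4,2,0,4,5,6,2,5,1,2,2,5,0,0,4,2,4,0,2,0,2,5,1]
Final counters=[2,4,2,0,4,5,6,2,5,1,2,2,5,0,0,4,2,4,0,2,0,2,5,1] -> counters[2]=2

Answer: 2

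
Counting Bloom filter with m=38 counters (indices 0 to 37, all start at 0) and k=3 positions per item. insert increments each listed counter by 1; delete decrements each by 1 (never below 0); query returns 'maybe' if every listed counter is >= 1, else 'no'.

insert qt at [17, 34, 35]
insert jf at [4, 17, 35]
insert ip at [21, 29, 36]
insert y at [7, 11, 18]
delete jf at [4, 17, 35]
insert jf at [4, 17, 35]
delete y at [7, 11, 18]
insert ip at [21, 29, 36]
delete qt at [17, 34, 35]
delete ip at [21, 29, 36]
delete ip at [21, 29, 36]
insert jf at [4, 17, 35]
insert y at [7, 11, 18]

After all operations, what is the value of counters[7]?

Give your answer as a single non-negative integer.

Step 1: insert qt at [17, 34, 35] -> counters=[0,0,0,0,0,0,0,0,0,0,0,0,0,0,0,0,0,1,0,0,0,0,0,0,0,0,0,0,0,0,0,0,0,0,1,1,0,0]
Step 2: insert jf at [4, 17, 35] -> counters=[0,0,0,0,1,0,0,0,0,0,0,0,0,0,0,0,0,2,0,0,0,0,0,0,0,0,0,0,0,0,0,0,0,0,1,2,0,0]
Step 3: insert ip at [21, 29, 36] -> counters=[0,0,0,0,1,0,0,0,0,0,0,0,0,0,0,0,0,2,0,0,0,1,0,0,0,0,0,0,0,1,0,0,0,0,1,2,1,0]
Step 4: insert y at [7, 11, 18] -> counters=[0,0,0,0,1,0,0,1,0,0,0,1,0,0,0,0,0,2,1,0,0,1,0,0,0,0,0,0,0,1,0,0,0,0,1,2,1,0]
Step 5: delete jf at [4, 17, 35] -> counters=[0,0,0,0,0,0,0,1,0,0,0,1,0,0,0,0,0,1,1,0,0,1,0,0,0,0,0,0,0,1,0,0,0,0,1,1,1,0]
Step 6: insert jf at [4, 17, 35] -> counters=[0,0,0,0,1,0,0,1,0,0,0,1,0,0,0,0,0,2,1,0,0,1,0,0,0,0,0,0,0,1,0,0,0,0,1,2,1,0]
Step 7: delete y at [7, 11, 18] -> counters=[0,0,0,0,1,0,0,0,0,0,0,0,0,0,0,0,0,2,0,0,0,1,0,0,0,0,0,0,0,1,0,0,0,0,1,2,1,0]
Step 8: insert ip at [21, 29, 36] -> counters=[0,0,0,0,1,0,0,0,0,0,0,0,0,0,0,0,0,2,0,0,0,2,0,0,0,0,0,0,0,2,0,0,0,0,1,2,2,0]
Step 9: delete qt at [17, 34, 35] -> counters=[0,0,0,0,1,0,0,0,0,0,0,0,0,0,0,0,0,1,0,0,0,2,0,0,0,0,0,0,0,2,0,0,0,0,0,1,2,0]
Step 10: delete ip at [21, 29, 36] -> counters=[0,0,0,0,1,0,0,0,0,0,0,0,0,0,0,0,0,1,0,0,0,1,0,0,0,0,0,0,0,1,0,0,0,0,0,1,1,0]
Step 11: delete ip at [21, 29, 36] -> counters=[0,0,0,0,1,0,0,0,0,0,0,0,0,0,0,0,0,1,0,0,0,0,0,0,0,0,0,0,0,0,0,0,0,0,0,1,0,0]
Step 12: insert jf at [4, 17, 35] -> counters=[0,0,0,0,2,0,0,0,0,0,0,0,0,0,0,0,0,2,0,0,0,0,0,0,0,0,0,0,0,0,0,0,0,0,0,2,0,0]
Step 13: insert y at [7, 11, 18] -> counters=[0,0,0,0,2,0,0,1,0,0,0,1,0,0,0,0,0,2,1,0,0,0,0,0,0,0,0,0,0,0,0,0,0,0,0,2,0,0]
Final counters=[0,0,0,0,2,0,0,1,0,0,0,1,0,0,0,0,0,2,1,0,0,0,0,0,0,0,0,0,0,0,0,0,0,0,0,2,0,0] -> counters[7]=1

Answer: 1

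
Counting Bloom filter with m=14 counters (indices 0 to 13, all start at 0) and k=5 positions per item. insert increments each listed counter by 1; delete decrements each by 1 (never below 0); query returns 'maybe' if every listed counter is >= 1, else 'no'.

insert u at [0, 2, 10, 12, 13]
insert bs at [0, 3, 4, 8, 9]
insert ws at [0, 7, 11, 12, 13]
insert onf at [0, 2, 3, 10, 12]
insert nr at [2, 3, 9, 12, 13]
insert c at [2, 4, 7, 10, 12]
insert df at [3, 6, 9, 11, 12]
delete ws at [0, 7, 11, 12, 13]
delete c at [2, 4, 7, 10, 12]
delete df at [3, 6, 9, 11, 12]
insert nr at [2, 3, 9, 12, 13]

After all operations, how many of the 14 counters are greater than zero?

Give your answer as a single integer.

Answer: 9

Derivation:
Step 1: insert u at [0, 2, 10, 12, 13] -> counters=[1,0,1,0,0,0,0,0,0,0,1,0,1,1]
Step 2: insert bs at [0, 3, 4, 8, 9] -> counters=[2,0,1,1,1,0,0,0,1,1,1,0,1,1]
Step 3: insert ws at [0, 7, 11, 12, 13] -> counters=[3,0,1,1,1,0,0,1,1,1,1,1,2,2]
Step 4: insert onf at [0, 2, 3, 10, 12] -> counters=[4,0,2,2,1,0,0,1,1,1,2,1,3,2]
Step 5: insert nr at [2, 3, 9, 12, 13] -> counters=[4,0,3,3,1,0,0,1,1,2,2,1,4,3]
Step 6: insert c at [2, 4, 7, 10, 12] -> counters=[4,0,4,3,2,0,0,2,1,2,3,1,5,3]
Step 7: insert df at [3, 6, 9, 11, 12] -> counters=[4,0,4,4,2,0,1,2,1,3,3,2,6,3]
Step 8: delete ws at [0, 7, 11, 12, 13] -> counters=[3,0,4,4,2,0,1,1,1,3,3,1,5,2]
Step 9: delete c at [2, 4, 7, 10, 12] -> counters=[3,0,3,4,1,0,1,0,1,3,2,1,4,2]
Step 10: delete df at [3, 6, 9, 11, 12] -> counters=[3,0,3,3,1,0,0,0,1,2,2,0,3,2]
Step 11: insert nr at [2, 3, 9, 12, 13] -> counters=[3,0,4,4,1,0,0,0,1,3,2,0,4,3]
Final counters=[3,0,4,4,1,0,0,0,1,3,2,0,4,3] -> 9 nonzero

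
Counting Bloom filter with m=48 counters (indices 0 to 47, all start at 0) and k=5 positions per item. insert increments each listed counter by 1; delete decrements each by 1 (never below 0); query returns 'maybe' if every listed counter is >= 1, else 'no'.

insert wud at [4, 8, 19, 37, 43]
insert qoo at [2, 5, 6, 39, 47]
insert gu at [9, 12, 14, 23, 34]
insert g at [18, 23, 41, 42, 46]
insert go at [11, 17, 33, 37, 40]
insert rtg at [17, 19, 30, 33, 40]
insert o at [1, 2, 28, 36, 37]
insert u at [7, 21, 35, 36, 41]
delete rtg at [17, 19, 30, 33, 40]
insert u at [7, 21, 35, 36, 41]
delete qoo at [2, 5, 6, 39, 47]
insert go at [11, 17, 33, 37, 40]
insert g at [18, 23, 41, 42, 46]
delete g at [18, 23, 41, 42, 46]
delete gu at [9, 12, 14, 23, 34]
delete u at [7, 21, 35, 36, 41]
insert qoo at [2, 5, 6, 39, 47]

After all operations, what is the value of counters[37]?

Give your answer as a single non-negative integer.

Step 1: insert wud at [4, 8, 19, 37, 43] -> counters=[0,0,0,0,1,0,0,0,1,0,0,0,0,0,0,0,0,0,0,1,0,0,0,0,0,0,0,0,0,0,0,0,0,0,0,0,0,1,0,0,0,0,0,1,0,0,0,0]
Step 2: insert qoo at [2, 5, 6, 39, 47] -> counters=[0,0,1,0,1,1,1,0,1,0,0,0,0,0,0,0,0,0,0,1,0,0,0,0,0,0,0,0,0,0,0,0,0,0,0,0,0,1,0,1,0,0,0,1,0,0,0,1]
Step 3: insert gu at [9, 12, 14, 23, 34] -> counters=[0,0,1,0,1,1,1,0,1,1,0,0,1,0,1,0,0,0,0,1,0,0,0,1,0,0,0,0,0,0,0,0,0,0,1,0,0,1,0,1,0,0,0,1,0,0,0,1]
Step 4: insert g at [18, 23, 41, 42, 46] -> counters=[0,0,1,0,1,1,1,0,1,1,0,0,1,0,1,0,0,0,1,1,0,0,0,2,0,0,0,0,0,0,0,0,0,0,1,0,0,1,0,1,0,1,1,1,0,0,1,1]
Step 5: insert go at [11, 17, 33, 37, 40] -> counters=[0,0,1,0,1,1,1,0,1,1,0,1,1,0,1,0,0,1,1,1,0,0,0,2,0,0,0,0,0,0,0,0,0,1,1,0,0,2,0,1,1,1,1,1,0,0,1,1]
Step 6: insert rtg at [17, 19, 30, 33, 40] -> counters=[0,0,1,0,1,1,1,0,1,1,0,1,1,0,1,0,0,2,1,2,0,0,0,2,0,0,0,0,0,0,1,0,0,2,1,0,0,2,0,1,2,1,1,1,0,0,1,1]
Step 7: insert o at [1, 2, 28, 36, 37] -> counters=[0,1,2,0,1,1,1,0,1,1,0,1,1,0,1,0,0,2,1,2,0,0,0,2,0,0,0,0,1,0,1,0,0,2,1,0,1,3,0,1,2,1,1,1,0,0,1,1]
Step 8: insert u at [7, 21, 35, 36, 41] -> counters=[0,1,2,0,1,1,1,1,1,1,0,1,1,0,1,0,0,2,1,2,0,1,0,2,0,0,0,0,1,0,1,0,0,2,1,1,2,3,0,1,2,2,1,1,0,0,1,1]
Step 9: delete rtg at [17, 19, 30, 33, 40] -> counters=[0,1,2,0,1,1,1,1,1,1,0,1,1,0,1,0,0,1,1,1,0,1,0,2,0,0,0,0,1,0,0,0,0,1,1,1,2,3,0,1,1,2,1,1,0,0,1,1]
Step 10: insert u at [7, 21, 35, 36, 41] -> counters=[0,1,2,0,1,1,1,2,1,1,0,1,1,0,1,0,0,1,1,1,0,2,0,2,0,0,0,0,1,0,0,0,0,1,1,2,3,3,0,1,1,3,1,1,0,0,1,1]
Step 11: delete qoo at [2, 5, 6, 39, 47] -> counters=[0,1,1,0,1,0,0,2,1,1,0,1,1,0,1,0,0,1,1,1,0,2,0,2,0,0,0,0,1,0,0,0,0,1,1,2,3,3,0,0,1,3,1,1,0,0,1,0]
Step 12: insert go at [11, 17, 33, 37, 40] -> counters=[0,1,1,0,1,0,0,2,1,1,0,2,1,0,1,0,0,2,1,1,0,2,0,2,0,0,0,0,1,0,0,0,0,2,1,2,3,4,0,0,2,3,1,1,0,0,1,0]
Step 13: insert g at [18, 23, 41, 42, 46] -> counters=[0,1,1,0,1,0,0,2,1,1,0,2,1,0,1,0,0,2,2,1,0,2,0,3,0,0,0,0,1,0,0,0,0,2,1,2,3,4,0,0,2,4,2,1,0,0,2,0]
Step 14: delete g at [18, 23, 41, 42, 46] -> counters=[0,1,1,0,1,0,0,2,1,1,0,2,1,0,1,0,0,2,1,1,0,2,0,2,0,0,0,0,1,0,0,0,0,2,1,2,3,4,0,0,2,3,1,1,0,0,1,0]
Step 15: delete gu at [9, 12, 14, 23, 34] -> counters=[0,1,1,0,1,0,0,2,1,0,0,2,0,0,0,0,0,2,1,1,0,2,0,1,0,0,0,0,1,0,0,0,0,2,0,2,3,4,0,0,2,3,1,1,0,0,1,0]
Step 16: delete u at [7, 21, 35, 36, 41] -> counters=[0,1,1,0,1,0,0,1,1,0,0,2,0,0,0,0,0,2,1,1,0,1,0,1,0,0,0,0,1,0,0,0,0,2,0,1,2,4,0,0,2,2,1,1,0,0,1,0]
Step 17: insert qoo at [2, 5, 6, 39, 47] -> counters=[0,1,2,0,1,1,1,1,1,0,0,2,0,0,0,0,0,2,1,1,0,1,0,1,0,0,0,0,1,0,0,0,0,2,0,1,2,4,0,1,2,2,1,1,0,0,1,1]
Final counters=[0,1,2,0,1,1,1,1,1,0,0,2,0,0,0,0,0,2,1,1,0,1,0,1,0,0,0,0,1,0,0,0,0,2,0,1,2,4,0,1,2,2,1,1,0,0,1,1] -> counters[37]=4

Answer: 4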